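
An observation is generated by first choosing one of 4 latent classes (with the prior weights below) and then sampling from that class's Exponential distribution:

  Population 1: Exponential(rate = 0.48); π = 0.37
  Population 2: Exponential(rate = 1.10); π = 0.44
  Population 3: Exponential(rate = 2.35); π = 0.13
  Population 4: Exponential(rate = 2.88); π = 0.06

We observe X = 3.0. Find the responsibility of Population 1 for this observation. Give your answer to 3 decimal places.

0.699

The responsibility of component k is π_k f_k(x) divided by Σ_j π_j f_j(x).
Evaluate each component's likelihood at the observed value:
  p_1 = 0.113725
  p_2 = 0.0405715
  p_3 = 0.00203841
  p_4 = 0.000509434
Unnormalised posteriors:
  π_1·p_1 = 0.37 × 0.113725 = 0.0420784
  π_2·p_2 = 0.44 × 0.0405715 = 0.0178515
  π_3·p_3 = 0.13 × 0.00203841 = 0.000264993
  π_4·p_4 = 0.06 × 0.000509434 = 3.05661e-05
Evidence: 0.0420784 + 0.0178515 + 0.000264993 + 3.05661e-05 = 0.0602254
P(Population 1 | the observation) = 0.0420784 / 0.0602254 ≈ 0.699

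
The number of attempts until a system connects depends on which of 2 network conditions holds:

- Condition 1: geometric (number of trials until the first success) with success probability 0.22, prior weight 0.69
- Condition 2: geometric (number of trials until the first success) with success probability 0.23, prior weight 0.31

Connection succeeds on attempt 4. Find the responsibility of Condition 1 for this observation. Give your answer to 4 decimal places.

0.6888

By Bayes' theorem, P(k | x) = π_k f_k(x) / Σ_j π_j f_j(x).
Geometric probabilities:
  L_1 = 0.104401
  L_2 = 0.105003
Weight by the priors:
  π_1·L_1 = 0.69 × 0.104401 = 0.072037
  π_2·L_2 = 0.31 × 0.105003 = 0.0325508
Normaliser: 0.072037 + 0.0325508 = 0.104588
P(Condition 1 | data) ≈ 0.6888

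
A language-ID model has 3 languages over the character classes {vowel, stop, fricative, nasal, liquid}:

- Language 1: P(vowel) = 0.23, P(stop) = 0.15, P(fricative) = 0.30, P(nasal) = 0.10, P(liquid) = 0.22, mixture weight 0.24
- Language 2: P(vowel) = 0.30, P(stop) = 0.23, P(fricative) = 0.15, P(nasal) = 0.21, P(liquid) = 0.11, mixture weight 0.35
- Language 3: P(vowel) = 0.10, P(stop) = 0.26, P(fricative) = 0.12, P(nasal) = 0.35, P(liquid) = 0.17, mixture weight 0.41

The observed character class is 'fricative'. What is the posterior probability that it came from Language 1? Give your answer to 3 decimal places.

Apply Bayes' rule: the posterior for each component is proportional to its prior times its likelihood at x.
Categorical probabilities:
  L_1 = P(fricative | comp) = 0.30
  L_2 = P(fricative | comp) = 0.15
  L_3 = P(fricative | comp) = 0.12
Multiply by the mixture weights:
  P(Z=1)·L_1 = 0.24 × 0.3 = 0.072
  P(Z=2)·L_2 = 0.35 × 0.15 = 0.0525
  P(Z=3)·L_3 = 0.41 × 0.12 = 0.0492
Evidence: 0.072 + 0.0525 + 0.0492 = 0.1737
So the posterior for Language 1 is 0.072 / 0.1737 ≈ 0.415.

0.415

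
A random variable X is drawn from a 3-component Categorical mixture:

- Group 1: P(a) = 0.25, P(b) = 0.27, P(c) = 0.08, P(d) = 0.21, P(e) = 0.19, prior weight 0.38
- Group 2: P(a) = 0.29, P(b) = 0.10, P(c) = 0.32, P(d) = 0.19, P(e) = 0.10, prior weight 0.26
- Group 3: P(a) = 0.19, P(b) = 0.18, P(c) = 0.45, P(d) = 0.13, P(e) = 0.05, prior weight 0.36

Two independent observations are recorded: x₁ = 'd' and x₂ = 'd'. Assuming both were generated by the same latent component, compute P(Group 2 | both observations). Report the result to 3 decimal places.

P(component k | x) = P(Z=k)·f_k(x) / marginal(x), where marginal(x) = Σ_j P(Z=j)·f_j(x).
Since both observations come from the same component, the likelihood for component k is f_k(x₁)·f_k(x₂).
  L_1 = [P(d | comp) = 0.21] × [0.21] = 0.0441
  L_2 = [P(d | comp) = 0.19] × [0.19] = 0.0361
  L_3 = [P(d | comp) = 0.13] × [0.13] = 0.0169
Prior × likelihood for each component:
  P(Z=1)·L_1 = 0.38 × 0.0441 = 0.016758
  P(Z=2)·L_2 = 0.26 × 0.0361 = 0.009386
  P(Z=3)·L_3 = 0.36 × 0.0169 = 0.006084
Evidence: 0.016758 + 0.009386 + 0.006084 = 0.032228
P(Group 2 | data) = 0.009386 / 0.032228 ≈ 0.291

0.291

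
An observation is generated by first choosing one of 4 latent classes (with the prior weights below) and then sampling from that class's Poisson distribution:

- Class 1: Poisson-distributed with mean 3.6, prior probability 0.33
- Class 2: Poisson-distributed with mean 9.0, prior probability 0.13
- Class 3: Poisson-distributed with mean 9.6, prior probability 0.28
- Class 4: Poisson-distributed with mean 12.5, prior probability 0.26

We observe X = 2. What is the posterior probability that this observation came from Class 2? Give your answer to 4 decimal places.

0.0108

The responsibility of component k is w_k f_k(x) divided by Σ_j w_j f_j(x).
Poisson probabilities:
  L_1 = e^(−3.6)·3.6^2/2! = 0.177058
  L_2 = e^(−9.0)·9.0^2/2! = 0.0049981
  L_3 = e^(−9.6)·9.6^2/2! = 0.00312094
  L_4 = e^(−12.5)·12.5^2/2! = 0.000291145
Unnormalised posteriors:
  w_1·L_1 = 0.33 × 0.177058 = 0.058429
  w_2·L_2 = 0.13 × 0.0049981 = 0.000649753
  w_3·L_3 = 0.28 × 0.00312094 = 0.000873863
  w_4·L_4 = 0.26 × 0.000291145 = 7.56976e-05
Marginal: 0.058429 + 0.000649753 + 0.000873863 + 7.56976e-05 = 0.0600284
Responsibility of Class 2: 0.000649753 / 0.0600284 ≈ 0.0108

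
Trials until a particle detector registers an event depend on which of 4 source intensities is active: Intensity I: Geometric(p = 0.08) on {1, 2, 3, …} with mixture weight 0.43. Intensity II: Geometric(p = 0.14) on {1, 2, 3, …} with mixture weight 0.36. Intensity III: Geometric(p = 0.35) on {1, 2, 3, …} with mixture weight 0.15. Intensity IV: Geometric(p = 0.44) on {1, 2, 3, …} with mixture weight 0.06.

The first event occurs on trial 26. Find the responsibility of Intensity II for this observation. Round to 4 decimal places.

P(component k | x) = π_k·f_k(x) / marginal(x), where marginal(x) = Σ_j π_j·f_j(x).
Evaluate each component's likelihood at the observed value:
  f_I = 0.00994914
  f_II = 0.00322544
  f_III = 7.36041e-06
  f_IV = 2.22922e-07
Unnormalised posteriors:
  π_I·f_I = 0.43 × 0.00994914 = 0.00427813
  π_II·f_II = 0.36 × 0.00322544 = 0.00116116
  π_III·f_III = 0.15 × 7.36041e-06 = 1.10406e-06
  π_IV·f_IV = 0.06 × 2.22922e-07 = 1.33753e-08
Marginal: 0.00427813 + 0.00116116 + 1.10406e-06 + 1.33753e-08 = 0.00544041
So the posterior for Intensity II is 0.00116116 / 0.00544041 ≈ 0.2134.

0.2134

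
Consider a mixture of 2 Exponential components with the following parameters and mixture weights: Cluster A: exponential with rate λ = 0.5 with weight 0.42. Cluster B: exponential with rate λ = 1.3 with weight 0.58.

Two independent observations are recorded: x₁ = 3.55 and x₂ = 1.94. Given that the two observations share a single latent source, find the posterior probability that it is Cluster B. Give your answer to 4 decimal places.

Apply Bayes' rule: the posterior for each component is proportional to its prior times its likelihood at x.
Since both observations come from the same component, the likelihood for component k is f_k(x₁)·f_k(x₂).
  L_A = [0.0847417] × [0.189542] = 0.0160621
  L_B = [0.0128728] × [0.104389] = 0.00134378
Unnormalised posteriors:
  P(Z=A)·L_A = 0.42 × 0.0160621 = 0.00674607
  P(Z=B)·L_B = 0.58 × 0.00134378 = 0.00077939
Normaliser: 0.00674607 + 0.00077939 = 0.00752546
P(Cluster B | x₁,x₂) ≈ 0.1036

0.1036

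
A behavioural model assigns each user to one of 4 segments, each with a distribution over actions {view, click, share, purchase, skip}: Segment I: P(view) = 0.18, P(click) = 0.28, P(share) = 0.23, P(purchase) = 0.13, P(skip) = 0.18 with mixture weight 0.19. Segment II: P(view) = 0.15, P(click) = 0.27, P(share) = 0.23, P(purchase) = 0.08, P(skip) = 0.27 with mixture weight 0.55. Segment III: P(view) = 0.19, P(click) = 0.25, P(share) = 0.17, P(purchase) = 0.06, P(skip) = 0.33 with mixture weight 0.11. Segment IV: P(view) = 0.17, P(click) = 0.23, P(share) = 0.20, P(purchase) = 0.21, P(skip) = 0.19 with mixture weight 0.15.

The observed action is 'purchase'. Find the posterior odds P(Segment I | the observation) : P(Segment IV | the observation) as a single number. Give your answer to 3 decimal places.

0.784

Only the two components matter; the odds are (P(Z=i) f_i(x)) / (P(Z=j) f_j(x)).
Categorical probabilities:
  p_I = P(purchase | comp) = 0.13
  p_II = P(purchase | comp) = 0.08
  p_III = P(purchase | comp) = 0.06
  p_IV = P(purchase | comp) = 0.21
0.0247 / 0.0315 ≈ 0.784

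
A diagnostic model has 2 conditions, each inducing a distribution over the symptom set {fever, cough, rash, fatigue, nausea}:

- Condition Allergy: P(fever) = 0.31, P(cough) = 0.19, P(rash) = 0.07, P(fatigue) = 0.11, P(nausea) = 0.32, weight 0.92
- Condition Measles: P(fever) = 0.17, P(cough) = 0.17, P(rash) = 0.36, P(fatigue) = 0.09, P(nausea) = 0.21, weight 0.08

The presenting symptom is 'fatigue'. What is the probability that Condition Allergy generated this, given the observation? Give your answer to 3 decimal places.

The responsibility of component k is P(Z=k) f_k(x) divided by Σ_j P(Z=j) f_j(x).
Categorical probabilities:
  p_Allergy = P(fatigue | comp) = 0.11
  p_Measles = P(fatigue | comp) = 0.09
Prior × likelihood for each component:
  P(Z=Allergy)·p_Allergy = 0.92 × 0.11 = 0.1012
  P(Z=Measles)·p_Measles = 0.08 × 0.09 = 0.0072
Sum: 0.1012 + 0.0072 = 0.1084
P(Condition Allergy | 'fatigue') ≈ 0.934

0.934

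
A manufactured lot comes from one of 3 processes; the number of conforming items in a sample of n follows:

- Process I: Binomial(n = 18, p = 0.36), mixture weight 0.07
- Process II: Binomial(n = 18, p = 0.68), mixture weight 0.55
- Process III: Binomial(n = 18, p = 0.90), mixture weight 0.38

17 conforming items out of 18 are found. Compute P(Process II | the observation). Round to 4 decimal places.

P(component k | x) = w_k·f_k(x) / marginal(x), where marginal(x) = Σ_j w_j·f_j(x).
Component likelihoods at x = 17 conforming items out of 18:
  p_I = 3.30062e-07
  p_II = 0.00818604
  p_III = 0.300189
Multiply by the mixture weights:
  w_I·p_I = 0.07 × 3.30062e-07 = 2.31043e-08
  w_II·p_II = 0.55 × 0.00818604 = 0.00450232
  w_III·p_III = 0.38 × 0.300189 = 0.114072
Sum: 2.31043e-08 + 0.00450232 + 0.114072 = 0.118574
P(Process II | x) ≈ 0.0380

0.0380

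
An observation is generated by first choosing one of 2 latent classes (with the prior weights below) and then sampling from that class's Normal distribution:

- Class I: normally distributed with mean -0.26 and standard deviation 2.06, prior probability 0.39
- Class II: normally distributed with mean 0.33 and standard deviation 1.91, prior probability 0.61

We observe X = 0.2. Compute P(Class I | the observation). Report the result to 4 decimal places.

0.3669

The responsibility of component k is w_k f_k(x) divided by Σ_j w_j f_j(x).
Evaluate each component's likelihood at the observed value:
  f_I = (1/(2.06·√(2π)))·exp(−(0.2−-0.26)²/(2·2.06²)) = 0.193661·exp(-0.02493) = 0.188893
  f_II = (1/(1.91·√(2π)))·exp(−(0.2−0.33)²/(2·1.91²)) = 0.208870·exp(-0.00232) = 0.208387
Unnormalised posteriors:
  w_I·f_I = 0.39 × 0.188893 = 0.0736682
  w_II·f_II = 0.61 × 0.208387 = 0.127116
Denominator: 0.0736682 + 0.127116 = 0.200784
P(Class I | data) ≈ 0.3669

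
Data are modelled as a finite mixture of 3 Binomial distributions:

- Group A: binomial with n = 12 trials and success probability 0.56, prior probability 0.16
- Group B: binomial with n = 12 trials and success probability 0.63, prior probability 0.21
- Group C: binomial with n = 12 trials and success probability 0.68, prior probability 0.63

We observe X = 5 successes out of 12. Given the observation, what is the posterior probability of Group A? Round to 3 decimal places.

0.354

P(component k | x) = π_k·f_k(x) / marginal(x), where marginal(x) = Σ_j π_j·f_j(x).
Evaluate each component's likelihood at the observed value:
  p_A = 0.139262
  p_B = 0.0746174
  p_C = 0.0395658
Prior × likelihood for each component:
  π_A·p_A = 0.16 × 0.139262 = 0.022282
  π_B·p_B = 0.21 × 0.0746174 = 0.0156696
  π_C·p_C = 0.63 × 0.0395658 = 0.0249264
Normaliser: 0.022282 + 0.0156696 + 0.0249264 = 0.0628781
P(Group A | data) = 0.022282 / 0.0628781 ≈ 0.354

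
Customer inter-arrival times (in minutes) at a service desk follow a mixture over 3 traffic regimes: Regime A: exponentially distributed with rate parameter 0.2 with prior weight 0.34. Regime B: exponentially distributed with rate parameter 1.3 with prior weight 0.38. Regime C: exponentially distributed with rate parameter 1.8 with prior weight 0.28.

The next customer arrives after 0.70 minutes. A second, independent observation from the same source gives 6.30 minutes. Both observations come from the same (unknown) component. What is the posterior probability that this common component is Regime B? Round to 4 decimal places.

0.0209

By Bayes' theorem, P(k | x) = π_k f_k(x) / Σ_j π_j f_j(x).
Since both observations come from the same component, the likelihood for component k is f_k(x₁)·f_k(x₂).
  f_A = [0.2·e^(−0.2·0.70) = 0.2·e^(−0.1400) = 0.173872] × [0.0567308] = 0.00986388
  f_B = [1.3·e^(−1.3·0.70) = 1.3·e^(−0.9100) = 0.523281] × [0.000360638] = 0.000188715
  f_C = [1.8·e^(−1.8·0.70) = 1.8·e^(−1.2600) = 0.510577] × [2.1398e-05] = 1.09253e-05
Weight by the priors:
  π_A·f_A = 0.34 × 0.00986388 = 0.00335372
  π_B·f_B = 0.38 × 0.000188715 = 7.17118e-05
  π_C·f_C = 0.28 × 1.09253e-05 = 3.05909e-06
Marginal: 0.00335372 + 7.17118e-05 + 3.05909e-06 = 0.00342849
Responsibility of Regime B: 7.17118e-05 / 0.00342849 ≈ 0.0209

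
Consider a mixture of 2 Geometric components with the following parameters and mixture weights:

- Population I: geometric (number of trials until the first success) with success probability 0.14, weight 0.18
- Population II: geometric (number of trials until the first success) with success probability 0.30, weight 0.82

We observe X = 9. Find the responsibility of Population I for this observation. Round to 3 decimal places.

0.347

Apply Bayes' rule: the posterior for each component is proportional to its prior times its likelihood at x.
Geometric probabilities:
  p_I = 0.0418905
  p_II = 0.0172944
Weight by the priors:
  π_I·p_I = 0.18 × 0.0418905 = 0.00754029
  π_II·p_II = 0.82 × 0.0172944 = 0.0141814
Marginal: 0.00754029 + 0.0141814 = 0.0217217
P(Population I | 9) = 0.00754029 / 0.0217217 ≈ 0.347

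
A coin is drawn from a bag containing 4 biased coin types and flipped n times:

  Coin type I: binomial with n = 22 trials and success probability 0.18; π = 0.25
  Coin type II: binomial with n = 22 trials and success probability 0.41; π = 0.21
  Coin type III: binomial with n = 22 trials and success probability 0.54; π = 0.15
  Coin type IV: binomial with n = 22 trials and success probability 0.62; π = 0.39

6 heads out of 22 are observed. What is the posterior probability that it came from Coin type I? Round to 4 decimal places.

Apply Bayes' rule: the posterior for each component is proportional to its prior times its likelihood at x.
Binomial probabilities:
  L_I = C(22,6)·0.18^6·0.82^16 = 74613·3.40122e-05·0.0417851 = 0.10604
  L_II = C(22,6)·0.41^6·0.59^16 = 74613·0.0047501·0.000215592 = 0.0764099
  L_III = C(22,6)·0.54^6·0.46^16 = 74613·0.0247949·4.01907e-06 = 0.00743537
  L_IV = C(22,6)·0.62^6·0.38^16 = 74613·0.0568002·1.89033e-07 = 0.000801129
Unnormalised posteriors:
  π_I·L_I = 0.25 × 0.10604 = 0.0265101
  π_II·L_II = 0.21 × 0.0764099 = 0.0160461
  π_III·L_III = 0.15 × 0.00743537 = 0.0011153
  π_IV·L_IV = 0.39 × 0.000801129 = 0.00031244
Marginal: 0.0265101 + 0.0160461 + 0.0011153 + 0.00031244 = 0.0439839
P(Coin type I | x) = 0.0265101 / 0.0439839 ≈ 0.6027

0.6027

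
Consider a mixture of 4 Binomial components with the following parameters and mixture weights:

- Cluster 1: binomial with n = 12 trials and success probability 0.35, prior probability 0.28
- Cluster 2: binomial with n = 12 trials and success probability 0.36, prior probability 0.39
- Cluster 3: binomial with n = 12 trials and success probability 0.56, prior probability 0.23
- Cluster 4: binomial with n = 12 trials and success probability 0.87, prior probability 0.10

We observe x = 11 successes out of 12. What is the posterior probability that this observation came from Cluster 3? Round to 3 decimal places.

Posterior ∝ prior × likelihood, so P(k | x) ∝ π_k f_k(x); normalise over all components.
Binomial probabilities:
  f_1 = 7.53083e-05
  f_2 = 0.000101085
  f_3 = 0.00896814
  f_4 = 0.33716
Weight by the priors:
  π_1·f_1 = 0.28 × 7.53083e-05 = 2.10863e-05
  π_2·f_2 = 0.39 × 0.000101085 = 3.94233e-05
  π_3·f_3 = 0.23 × 0.00896814 = 0.00206267
  π_4·f_4 = 0.10 × 0.33716 = 0.033716
Denominator: 2.10863e-05 + 3.94233e-05 + 0.00206267 + 0.033716 = 0.0358392
Responsibility of Cluster 3: 0.00206267 / 0.0358392 ≈ 0.058

0.058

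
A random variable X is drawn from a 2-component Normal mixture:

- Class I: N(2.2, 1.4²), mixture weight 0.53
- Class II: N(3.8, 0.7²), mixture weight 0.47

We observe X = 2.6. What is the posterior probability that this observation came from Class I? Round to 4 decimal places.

Apply Bayes' rule: the posterior for each component is proportional to its prior times its likelihood at x.
Normal densities:
  p_I = (1/(1.4·√(2π)))·exp(−(2.6−2.2)²/(2·1.4²)) = 0.284959·exp(-0.04082) = 0.273562
  p_II = (1/(0.7·√(2π)))·exp(−(2.6−3.8)²/(2·0.7²)) = 0.569918·exp(-1.46939) = 0.131119
Unnormalised posteriors:
  π_I·p_I = 0.53 × 0.273562 = 0.144988
  π_II·p_II = 0.47 × 0.131119 = 0.0616258
Evidence: 0.144988 + 0.0616258 = 0.206614
So the posterior for Class I is 0.144988 / 0.206614 ≈ 0.7017.

0.7017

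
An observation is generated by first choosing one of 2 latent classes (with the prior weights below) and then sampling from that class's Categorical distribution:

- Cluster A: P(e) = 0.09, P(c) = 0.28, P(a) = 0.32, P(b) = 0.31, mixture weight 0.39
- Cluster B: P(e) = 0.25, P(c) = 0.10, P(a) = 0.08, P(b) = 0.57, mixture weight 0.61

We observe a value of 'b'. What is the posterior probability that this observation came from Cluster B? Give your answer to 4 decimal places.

0.7420

The responsibility of component k is w_k f_k(x) divided by Σ_j w_j f_j(x).
Evaluate each component's likelihood at the observed value:
  f_A = P(b | comp) = 0.31
  f_B = P(b | comp) = 0.57
Weight by the priors:
  w_A·f_A = 0.39 × 0.31 = 0.1209
  w_B·f_B = 0.61 × 0.57 = 0.3477
Denominator: 0.1209 + 0.3477 = 0.4686
P(Cluster B | data) ≈ 0.7420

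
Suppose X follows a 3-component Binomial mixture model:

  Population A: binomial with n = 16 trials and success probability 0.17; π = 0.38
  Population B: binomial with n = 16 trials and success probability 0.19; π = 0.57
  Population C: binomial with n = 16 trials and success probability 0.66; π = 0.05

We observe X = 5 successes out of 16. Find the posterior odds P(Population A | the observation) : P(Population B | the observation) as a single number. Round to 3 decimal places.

0.500

Only the two components matter; the odds are (π_i f_i(x)) / (π_j f_j(x)).
Evaluate each component's likelihood at the observed value:
  L_A = 0.0798705
  L_B = 0.106509
  L_C = 0.00383946
0.0303508 / 0.0607101 ≈ 0.500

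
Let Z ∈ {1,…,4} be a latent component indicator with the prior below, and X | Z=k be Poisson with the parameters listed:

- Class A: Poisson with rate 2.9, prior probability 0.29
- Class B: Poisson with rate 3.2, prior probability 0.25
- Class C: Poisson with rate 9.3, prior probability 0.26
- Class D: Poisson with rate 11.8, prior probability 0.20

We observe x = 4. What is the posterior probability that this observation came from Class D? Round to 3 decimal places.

0.012

Posterior ∝ prior × likelihood, so P(k | x) ∝ π_k f_k(x); normalise over all components.
Poisson probabilities:
  f_A = 0.162154
  f_B = 0.178093
  f_C = 0.0284959
  f_D = 0.00606236
Weight by the priors:
  π_A·f_A = 0.29 × 0.162154 = 0.0470246
  π_B·f_B = 0.25 × 0.178093 = 0.0445232
  π_C·f_C = 0.26 × 0.0284959 = 0.00740893
  π_D·f_D = 0.20 × 0.00606236 = 0.00121247
Evidence: 0.0470246 + 0.0445232 + 0.00740893 + 0.00121247 = 0.100169
Responsibility of Class D: 0.00121247 / 0.100169 ≈ 0.012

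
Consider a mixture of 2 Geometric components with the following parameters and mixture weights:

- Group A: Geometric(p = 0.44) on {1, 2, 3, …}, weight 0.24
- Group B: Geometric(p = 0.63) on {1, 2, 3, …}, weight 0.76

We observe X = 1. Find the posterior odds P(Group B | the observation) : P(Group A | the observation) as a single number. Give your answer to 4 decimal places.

4.5341

Posterior odds = (π_i f_i(x)) / (π_j f_j(x)); the normalising sum cancels.
Component likelihoods at x = 1:
  f_A = 0.44
  f_B = 0.63
Odds = (0.76/0.24) × (0.63/0.44) = 3.16667 × 1.43182 ≈ 4.5341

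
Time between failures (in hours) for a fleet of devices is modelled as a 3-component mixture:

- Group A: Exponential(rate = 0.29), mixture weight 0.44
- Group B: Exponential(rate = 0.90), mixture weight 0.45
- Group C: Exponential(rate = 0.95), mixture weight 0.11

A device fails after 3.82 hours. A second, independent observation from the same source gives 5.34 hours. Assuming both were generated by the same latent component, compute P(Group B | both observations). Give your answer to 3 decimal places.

0.035

Apply Bayes' rule: the posterior for each component is proportional to its prior times its likelihood at x.
Since both observations come from the same component, the likelihood for component k is f_k(x₁)·f_k(x₂).
  p_A = [0.29·e^(−0.29·3.82) = 0.29·e^(−1.1078) = 0.0957826] × [0.0616381] = 0.00590386
  p_B = [0.90·e^(−0.90·3.82) = 0.90·e^(−3.4380) = 0.028916] × [0.00736246] = 0.000212893
  p_C = [0.95·e^(−0.95·3.82) = 0.95·e^(−3.6290) = 0.0252156] × [0.00595042] = 0.000150043
Prior × likelihood for each component:
  π_A·p_A = 0.44 × 0.00590386 = 0.0025977
  π_B·p_B = 0.45 × 0.000212893 = 9.58018e-05
  π_C·p_C = 0.11 × 0.000150043 = 1.65048e-05
Denominator: 0.0025977 + 9.58018e-05 + 1.65048e-05 = 0.00271001
So the posterior for Group B is 9.58018e-05 / 0.00271001 ≈ 0.035.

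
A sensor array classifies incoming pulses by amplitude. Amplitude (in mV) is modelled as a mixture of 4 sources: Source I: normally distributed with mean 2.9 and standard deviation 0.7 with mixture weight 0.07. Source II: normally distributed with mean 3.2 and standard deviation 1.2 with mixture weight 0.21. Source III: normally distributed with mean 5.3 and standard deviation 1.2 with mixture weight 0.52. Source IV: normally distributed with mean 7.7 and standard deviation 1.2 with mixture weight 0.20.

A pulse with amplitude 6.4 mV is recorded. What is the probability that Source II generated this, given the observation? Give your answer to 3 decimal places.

Apply Bayes' rule: the posterior for each component is proportional to its prior times its likelihood at x.
Evaluate each component's likelihood at the observed value:
  f_I = 2.12389e-06
  f_II = 0.00949666
  f_III = 0.218406
  f_IV = 0.184877
Prior × likelihood for each component:
  π_I·f_I = 0.07 × 2.12389e-06 = 1.48672e-07
  π_II·f_II = 0.21 × 0.00949666 = 0.0019943
  π_III·f_III = 0.52 × 0.218406 = 0.113571
  π_IV·f_IV = 0.20 × 0.184877 = 0.0369754
Sum: 1.48672e-07 + 0.0019943 + 0.113571 + 0.0369754 = 0.152541
Responsibility of Source II: 0.0019943 / 0.152541 ≈ 0.013

0.013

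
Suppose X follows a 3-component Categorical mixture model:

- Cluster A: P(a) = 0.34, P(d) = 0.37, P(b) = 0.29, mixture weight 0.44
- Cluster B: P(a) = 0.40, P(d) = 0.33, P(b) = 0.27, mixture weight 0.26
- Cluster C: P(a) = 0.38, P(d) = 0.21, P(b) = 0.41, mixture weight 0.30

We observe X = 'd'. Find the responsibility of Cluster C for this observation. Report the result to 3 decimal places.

The responsibility of component k is π_k f_k(x) divided by Σ_j π_j f_j(x).
Evaluate each component's likelihood at the observed value:
  L_A = 0.37
  L_B = 0.33
  L_C = 0.21
Prior × likelihood for each component:
  π_A·L_A = 0.44 × 0.37 = 0.1628
  π_B·L_B = 0.26 × 0.33 = 0.0858
  π_C·L_C = 0.30 × 0.21 = 0.063
Denominator: 0.1628 + 0.0858 + 0.063 = 0.3116
Responsibility of Cluster C: 0.063 / 0.3116 ≈ 0.202

0.202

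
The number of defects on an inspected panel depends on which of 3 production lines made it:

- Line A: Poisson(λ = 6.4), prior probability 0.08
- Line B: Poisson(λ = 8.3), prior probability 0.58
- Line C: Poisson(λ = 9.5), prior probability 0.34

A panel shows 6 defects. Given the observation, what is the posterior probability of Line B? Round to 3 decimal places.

Apply Bayes' rule: the posterior for each component is proportional to its prior times its likelihood at x.
Evaluate each component's likelihood at the observed value:
  f_A = e^(−6.4)·6.4^6/6! = 0.158585
  f_B = e^(−8.3)·8.3^6/6! = 0.112847
  f_C = e^(−9.5)·9.5^6/6! = 0.0764208
Weight by the priors:
  P(Z=A)·f_A = 0.08 × 0.158585 = 0.0126868
  P(Z=B)·f_B = 0.58 × 0.112847 = 0.0654515
  P(Z=C)·f_C = 0.34 × 0.0764208 = 0.0259831
Denominator: 0.0126868 + 0.0654515 + 0.0259831 = 0.104121
P(Line B | 6 defects) = 0.0654515 / 0.104121 ≈ 0.629

0.629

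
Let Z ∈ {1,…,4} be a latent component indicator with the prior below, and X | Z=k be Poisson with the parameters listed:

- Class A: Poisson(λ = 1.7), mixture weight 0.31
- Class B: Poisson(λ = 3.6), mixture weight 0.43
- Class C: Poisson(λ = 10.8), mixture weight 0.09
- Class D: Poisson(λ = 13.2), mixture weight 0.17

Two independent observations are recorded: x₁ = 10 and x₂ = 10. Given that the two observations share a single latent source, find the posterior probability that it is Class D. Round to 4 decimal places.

0.4618

By Bayes' theorem, P(k | x) = P(Z=k) f_k(x) / Σ_j P(Z=j) f_j(x).
Since both observations come from the same component, the likelihood for component k is f_k(x₁)·f_k(x₂).
  L_A = [e^(−1.7)·1.7^10/10! = 1.01491e-05] × [1.01491e-05] = 1.03003e-10
  L_B = [e^(−3.6)·3.6^10/10! = 0.00275297] × [0.00275297] = 7.57886e-06
  L_C = [e^(−10.8)·10.8^10/10! = 0.121365] × [0.121365] = 0.0147295
  L_D = [e^(−13.2)·13.2^10/10! = 0.081901] × [0.081901] = 0.00670777
Prior × likelihood for each component:
  P(Z=A)·L_A = 0.31 × 1.03003e-10 = 3.1931e-11
  P(Z=B)·L_B = 0.43 × 7.57886e-06 = 3.25891e-06
  P(Z=C)·L_C = 0.09 × 0.0147295 = 0.00132566
  P(Z=D)·L_D = 0.17 × 0.00670777 = 0.00114032
Evidence: 3.1931e-11 + 3.25891e-06 + 0.00132566 + 0.00114032 = 0.00246924
Responsibility of Class D: 0.00114032 / 0.00246924 ≈ 0.4618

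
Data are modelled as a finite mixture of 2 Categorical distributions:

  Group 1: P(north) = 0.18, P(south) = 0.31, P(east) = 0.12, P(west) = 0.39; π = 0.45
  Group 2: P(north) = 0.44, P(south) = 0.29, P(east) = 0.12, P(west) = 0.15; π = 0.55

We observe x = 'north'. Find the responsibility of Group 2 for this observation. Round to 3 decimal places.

0.749

P(component k | x) = π_k·f_k(x) / marginal(x), where marginal(x) = Σ_j π_j·f_j(x).
Evaluate each component's likelihood at the observed value:
  L_1 = P(north | comp) = 0.18
  L_2 = P(north | comp) = 0.44
Weight by the priors:
  π_1·L_1 = 0.45 × 0.18 = 0.081
  π_2·L_2 = 0.55 × 0.44 = 0.242
Sum: 0.081 + 0.242 = 0.323
P(Group 2 | data) = 0.242 / 0.323 ≈ 0.749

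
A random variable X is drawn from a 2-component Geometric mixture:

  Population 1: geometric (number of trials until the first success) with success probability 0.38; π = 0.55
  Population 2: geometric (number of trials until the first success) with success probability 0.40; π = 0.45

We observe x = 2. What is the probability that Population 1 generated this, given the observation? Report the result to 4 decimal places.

By Bayes' theorem, P(k | x) = P(Z=k) f_k(x) / Σ_j P(Z=j) f_j(x).
Evaluate each component's likelihood at the observed value:
  p_1 = 0.2356
  p_2 = 0.24
Prior × likelihood for each component:
  P(Z=1)·p_1 = 0.55 × 0.2356 = 0.12958
  P(Z=2)·p_2 = 0.45 × 0.24 = 0.108
Evidence: 0.12958 + 0.108 = 0.23758
Responsibility of Population 1: 0.12958 / 0.23758 ≈ 0.5454

0.5454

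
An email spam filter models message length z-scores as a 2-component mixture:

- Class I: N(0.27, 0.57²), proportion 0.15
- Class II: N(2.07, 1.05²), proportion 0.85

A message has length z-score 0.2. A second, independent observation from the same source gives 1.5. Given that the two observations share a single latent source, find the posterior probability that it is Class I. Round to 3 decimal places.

0.247

P(component k | x) = π_k·f_k(x) / marginal(x), where marginal(x) = Σ_j π_j·f_j(x).
Since both observations come from the same component, the likelihood for component k is f_k(x₁)·f_k(x₂).
  p_I = [(1/(0.57·√(2π)))·exp(−(0.2−0.27)²/(2·0.57²)) = 0.699899·exp(-0.00754) = 0.694641] × [0.0682161] = 0.0473857
  p_II = [(1/(1.05·√(2π)))·exp(−(0.2−2.07)²/(2·1.05²)) = 0.379945·exp(-1.58590) = 0.0777992] × [0.32789] = 0.0255096
Unnormalised posteriors:
  π_I·p_I = 0.15 × 0.0473857 = 0.00710785
  π_II·p_II = 0.85 × 0.0255096 = 0.0216832
Marginal: 0.00710785 + 0.0216832 = 0.028791
P(Class I | x) = 0.00710785 / 0.028791 ≈ 0.247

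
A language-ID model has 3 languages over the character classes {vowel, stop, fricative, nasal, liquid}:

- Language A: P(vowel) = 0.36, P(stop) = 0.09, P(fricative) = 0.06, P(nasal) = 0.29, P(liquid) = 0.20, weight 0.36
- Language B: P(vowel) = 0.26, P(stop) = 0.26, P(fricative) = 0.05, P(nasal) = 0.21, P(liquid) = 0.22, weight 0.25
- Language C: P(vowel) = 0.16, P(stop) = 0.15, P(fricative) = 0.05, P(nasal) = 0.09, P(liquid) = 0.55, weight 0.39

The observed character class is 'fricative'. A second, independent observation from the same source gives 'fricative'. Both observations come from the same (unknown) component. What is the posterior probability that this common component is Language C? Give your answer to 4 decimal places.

The responsibility of component k is w_k f_k(x) divided by Σ_j w_j f_j(x).
Since both observations come from the same component, the likelihood for component k is f_k(x₁)·f_k(x₂).
  f_A = [0.06] × [0.06] = 0.0036
  f_B = [0.05] × [0.05] = 0.0025
  f_C = [0.05] × [0.05] = 0.0025
Prior × likelihood for each component:
  w_A·f_A = 0.36 × 0.0036 = 0.001296
  w_B·f_B = 0.25 × 0.0025 = 0.000625
  w_C·f_C = 0.39 × 0.0025 = 0.000975
Sum: 0.001296 + 0.000625 + 0.000975 = 0.002896
So the posterior for Language C is 0.000975 / 0.002896 ≈ 0.3367.

0.3367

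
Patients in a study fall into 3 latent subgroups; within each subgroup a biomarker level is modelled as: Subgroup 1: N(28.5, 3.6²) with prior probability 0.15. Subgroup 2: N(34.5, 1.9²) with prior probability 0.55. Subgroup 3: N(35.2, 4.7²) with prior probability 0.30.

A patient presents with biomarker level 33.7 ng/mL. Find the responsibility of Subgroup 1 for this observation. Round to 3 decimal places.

P(component k | x) = w_k·f_k(x) / marginal(x), where marginal(x) = Σ_j w_j·f_j(x).
Evaluate each component's likelihood at the observed value:
  f_1 = 0.0390434
  f_2 = 0.192158
  f_3 = 0.0806667
Weight by the priors:
  w_1·f_1 = 0.15 × 0.0390434 = 0.00585651
  w_2·f_2 = 0.55 × 0.192158 = 0.105687
  w_3·f_3 = 0.30 × 0.0806667 = 0.0242
Marginal: 0.00585651 + 0.105687 + 0.0242 = 0.135744
Responsibility of Subgroup 1: 0.00585651 / 0.135744 ≈ 0.043

0.043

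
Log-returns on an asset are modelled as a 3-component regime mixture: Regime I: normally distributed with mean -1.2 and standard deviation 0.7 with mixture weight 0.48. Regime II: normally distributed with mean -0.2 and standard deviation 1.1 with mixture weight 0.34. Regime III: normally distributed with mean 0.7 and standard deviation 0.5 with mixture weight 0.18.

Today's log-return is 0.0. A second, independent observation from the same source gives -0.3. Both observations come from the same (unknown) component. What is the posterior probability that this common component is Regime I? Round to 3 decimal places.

The responsibility of component k is P(Z=k) f_k(x) divided by Σ_j P(Z=j) f_j(x).
Since both observations come from the same component, the likelihood for component k is f_k(x₁)·f_k(x₂).
  f_I = [(1/(0.7·√(2π)))·exp(−(0.0−-1.2)²/(2·0.7²)) = 0.569918·exp(-1.46939) = 0.131119] × [0.249376] = 0.0326979
  f_II = [(1/(1.1·√(2π)))·exp(−(0.0−-0.2)²/(2·1.1²)) = 0.362675·exp(-0.01653) = 0.356729] × [0.361179] = 0.128843
  f_III = [(1/(0.5·√(2π)))·exp(−(0.0−0.7)²/(2·0.5²)) = 0.797885·exp(-0.98000) = 0.299455] × [0.107982] = 0.0323357
Unnormalised posteriors:
  P(Z=I)·f_I = 0.48 × 0.0326979 = 0.015695
  P(Z=II)·f_II = 0.34 × 0.128843 = 0.0438067
  P(Z=III)·f_III = 0.18 × 0.0323357 = 0.00582043
Marginal: 0.015695 + 0.0438067 + 0.00582043 = 0.0653221
P(Regime I | data) ≈ 0.240

0.240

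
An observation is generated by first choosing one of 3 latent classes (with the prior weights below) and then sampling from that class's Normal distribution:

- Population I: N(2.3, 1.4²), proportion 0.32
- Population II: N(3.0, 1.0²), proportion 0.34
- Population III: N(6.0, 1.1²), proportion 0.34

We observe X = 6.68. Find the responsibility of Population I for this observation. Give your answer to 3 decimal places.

By Bayes' theorem, P(k | x) = w_k f_k(x) / Σ_j w_j f_j(x).
Component likelihoods at x = 6.68:
  L_I = 0.00213478
  L_II = 0.000457315
  L_III = 0.299595
Weight by the priors:
  w_I·L_I = 0.32 × 0.00213478 = 0.000683131
  w_II·L_II = 0.34 × 0.000457315 = 0.000155487
  w_III·L_III = 0.34 × 0.299595 = 0.101862
Denominator: 0.000683131 + 0.000155487 + 0.101862 = 0.102701
P(Population I | the observation) ≈ 0.007

0.007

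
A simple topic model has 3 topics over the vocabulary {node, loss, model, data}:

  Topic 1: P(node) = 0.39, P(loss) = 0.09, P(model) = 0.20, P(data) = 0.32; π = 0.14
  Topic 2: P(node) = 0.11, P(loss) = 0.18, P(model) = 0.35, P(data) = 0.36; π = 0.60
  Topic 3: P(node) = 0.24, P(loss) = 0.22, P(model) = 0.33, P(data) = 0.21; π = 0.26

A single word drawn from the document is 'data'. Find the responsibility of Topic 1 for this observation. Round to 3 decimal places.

P(component k | x) = P(Z=k)·f_k(x) / marginal(x), where marginal(x) = Σ_j P(Z=j)·f_j(x).
Component likelihoods at x = 'data':
  f_1 = 0.32
  f_2 = 0.36
  f_3 = 0.21
Unnormalised posteriors:
  P(Z=1)·f_1 = 0.14 × 0.32 = 0.0448
  P(Z=2)·f_2 = 0.60 × 0.36 = 0.216
  P(Z=3)·f_3 = 0.26 × 0.21 = 0.0546
Sum: 0.0448 + 0.216 + 0.0546 = 0.3154
So the posterior for Topic 1 is 0.0448 / 0.3154 ≈ 0.142.

0.142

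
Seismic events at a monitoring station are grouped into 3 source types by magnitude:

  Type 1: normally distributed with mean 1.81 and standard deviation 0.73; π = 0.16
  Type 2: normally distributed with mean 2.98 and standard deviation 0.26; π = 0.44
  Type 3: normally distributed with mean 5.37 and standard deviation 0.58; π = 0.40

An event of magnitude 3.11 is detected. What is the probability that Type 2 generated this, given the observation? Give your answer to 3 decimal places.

0.971

Posterior ∝ prior × likelihood, so P(k | x) ∝ P(Z=k) f_k(x); normalise over all components.
Component likelihoods at x = 3.11:
  L_1 = 0.111929
  L_2 = 1.3541
  L_3 = 0.000347145
Unnormalised posteriors:
  P(Z=1)·L_1 = 0.16 × 0.111929 = 0.0179086
  P(Z=2)·L_2 = 0.44 × 1.3541 = 0.595803
  P(Z=3)·L_3 = 0.40 × 0.000347145 = 0.000138858
Marginal: 0.0179086 + 0.595803 + 0.000138858 = 0.61385
So the posterior for Type 2 is 0.595803 / 0.61385 ≈ 0.971.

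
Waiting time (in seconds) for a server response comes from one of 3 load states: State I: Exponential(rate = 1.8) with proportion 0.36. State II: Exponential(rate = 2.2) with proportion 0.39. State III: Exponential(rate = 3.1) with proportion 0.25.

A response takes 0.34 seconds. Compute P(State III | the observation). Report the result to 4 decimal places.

0.2629

Posterior ∝ prior × likelihood, so P(k | x) ∝ π_k f_k(x); normalise over all components.
Exponential densities:
  p_I = 1.8·e^(−1.8·0.34) = 1.8·e^(−0.6120) = 0.976077
  p_II = 2.2·e^(−2.2·0.34) = 2.2·e^(−0.7480) = 1.04129
  p_III = 3.1·e^(−3.1·0.34) = 3.1·e^(−1.0540) = 1.08048
Weight by the priors:
  π_I·p_I = 0.36 × 0.976077 = 0.351388
  π_II·p_II = 0.39 × 1.04129 = 0.406102
  π_III·p_III = 0.25 × 1.08048 = 0.270119
Marginal: 0.351388 + 0.406102 + 0.270119 = 1.02761
Responsibility of State III: 0.270119 / 1.02761 ≈ 0.2629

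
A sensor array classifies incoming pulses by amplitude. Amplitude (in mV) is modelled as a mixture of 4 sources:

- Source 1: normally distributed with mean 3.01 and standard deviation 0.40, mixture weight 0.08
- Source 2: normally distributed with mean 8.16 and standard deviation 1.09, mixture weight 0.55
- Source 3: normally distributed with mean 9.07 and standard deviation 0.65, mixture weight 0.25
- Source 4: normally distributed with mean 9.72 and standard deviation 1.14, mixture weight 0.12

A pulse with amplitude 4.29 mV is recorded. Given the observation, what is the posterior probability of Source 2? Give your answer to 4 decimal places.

0.4357

P(component k | x) = π_k·f_k(x) / marginal(x), where marginal(x) = Σ_j π_j·f_j(x).
Evaluate each component's likelihood at the observed value:
  p_1 = 0.00596022
  p_2 = 0.00067016
  p_3 = 1.10887e-12
  p_4 = 4.14419e-06
Multiply by the mixture weights:
  π_1·p_1 = 0.08 × 0.00596022 = 0.000476818
  π_2·p_2 = 0.55 × 0.00067016 = 0.000368588
  π_3·p_3 = 0.25 × 1.10887e-12 = 2.77217e-13
  π_4·p_4 = 0.12 × 4.14419e-06 = 4.97303e-07
Sum: 0.000476818 + 0.000368588 + 2.77217e-13 + 4.97303e-07 = 0.000845903
P(Source 2 | x) ≈ 0.4357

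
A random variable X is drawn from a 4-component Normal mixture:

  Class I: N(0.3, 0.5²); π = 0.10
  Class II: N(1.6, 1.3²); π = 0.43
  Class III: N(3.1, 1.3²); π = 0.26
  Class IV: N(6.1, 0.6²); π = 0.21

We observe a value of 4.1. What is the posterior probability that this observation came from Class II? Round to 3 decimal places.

0.257

Apply Bayes' rule: the posterior for each component is proportional to its prior times its likelihood at x.
Component likelihoods at x = 4.1:
  L_I = 2.28831e-13
  L_II = 0.0482956
  L_III = 0.228285
  L_IV = 0.00257046
Prior × likelihood for each component:
  π_I·L_I = 0.10 × 2.28831e-13 = 2.28831e-14
  π_II·L_II = 0.43 × 0.0482956 = 0.0207671
  π_III·L_III = 0.26 × 0.228285 = 0.0593541
  π_IV·L_IV = 0.21 × 0.00257046 = 0.000539798
Evidence: 2.28831e-14 + 0.0207671 + 0.0593541 + 0.000539798 = 0.080661
So the posterior for Class II is 0.0207671 / 0.080661 ≈ 0.257.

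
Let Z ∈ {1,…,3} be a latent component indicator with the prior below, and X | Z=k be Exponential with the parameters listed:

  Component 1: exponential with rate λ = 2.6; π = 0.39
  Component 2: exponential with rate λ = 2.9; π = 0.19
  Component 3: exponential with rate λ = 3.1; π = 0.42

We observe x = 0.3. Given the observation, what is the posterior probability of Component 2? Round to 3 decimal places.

0.191

P(component k | x) = P(Z=k)·f_k(x) / marginal(x), where marginal(x) = Σ_j P(Z=j)·f_j(x).
Exponential densities:
  f_1 = 1.19186
  f_2 = 1.21496
  f_3 = 1.22312
Unnormalised posteriors:
  P(Z=1)·f_1 = 0.39 × 1.19186 = 0.464824
  P(Z=2)·f_2 = 0.19 × 1.21496 = 0.230842
  P(Z=3)·f_3 = 0.42 × 1.22312 = 0.513709
Evidence: 0.464824 + 0.230842 + 0.513709 = 1.20937
Responsibility of Component 2: 0.230842 / 1.20937 ≈ 0.191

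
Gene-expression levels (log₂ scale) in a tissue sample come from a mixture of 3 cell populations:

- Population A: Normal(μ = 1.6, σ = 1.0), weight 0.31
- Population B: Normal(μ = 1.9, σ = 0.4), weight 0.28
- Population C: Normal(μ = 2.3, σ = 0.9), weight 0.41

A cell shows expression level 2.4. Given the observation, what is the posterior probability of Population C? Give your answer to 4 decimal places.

Posterior ∝ prior × likelihood, so P(k | x) ∝ w_k f_k(x); normalise over all components.
Normal densities:
  f_A = 0.289692
  f_B = 0.456623
  f_C = 0.440541
Weight by the priors:
  w_A·f_A = 0.31 × 0.289692 = 0.0898044
  w_B·f_B = 0.28 × 0.456623 = 0.127854
  w_C·f_C = 0.41 × 0.440541 = 0.180622
Sum: 0.0898044 + 0.127854 + 0.180622 = 0.398281
P(Population C | 2.4) = 0.180622 / 0.398281 ≈ 0.4535

0.4535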